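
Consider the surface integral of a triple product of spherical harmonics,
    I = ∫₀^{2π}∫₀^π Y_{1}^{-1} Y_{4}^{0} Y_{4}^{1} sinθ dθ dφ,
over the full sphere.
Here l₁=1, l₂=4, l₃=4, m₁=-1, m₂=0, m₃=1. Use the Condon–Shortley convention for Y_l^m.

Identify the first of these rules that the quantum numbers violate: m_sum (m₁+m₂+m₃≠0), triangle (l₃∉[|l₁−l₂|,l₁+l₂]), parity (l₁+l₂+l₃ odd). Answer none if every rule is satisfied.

parity

Σmᵢ = 0  ✓
l₃∈[|l₁−l₂|,l₁+l₂]=[3,5], have l₃=4  ✓
Σlᵢ = 9 ⇒ odd  ✗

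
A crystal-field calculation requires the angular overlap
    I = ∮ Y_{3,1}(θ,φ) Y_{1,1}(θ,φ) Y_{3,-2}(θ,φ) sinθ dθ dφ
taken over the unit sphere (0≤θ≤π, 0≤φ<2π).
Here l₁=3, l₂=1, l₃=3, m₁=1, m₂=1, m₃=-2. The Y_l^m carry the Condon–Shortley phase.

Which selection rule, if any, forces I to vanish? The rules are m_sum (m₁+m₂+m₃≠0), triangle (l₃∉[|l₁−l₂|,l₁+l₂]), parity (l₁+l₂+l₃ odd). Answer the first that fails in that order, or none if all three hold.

parity

azimuthal sum: 1 + 1 − 2 = 0  ✓
2 ≤ 3 ≤ 4 (triangle on l)  ✓
L = 3 + 1 + 3 = 7 (odd)  ✗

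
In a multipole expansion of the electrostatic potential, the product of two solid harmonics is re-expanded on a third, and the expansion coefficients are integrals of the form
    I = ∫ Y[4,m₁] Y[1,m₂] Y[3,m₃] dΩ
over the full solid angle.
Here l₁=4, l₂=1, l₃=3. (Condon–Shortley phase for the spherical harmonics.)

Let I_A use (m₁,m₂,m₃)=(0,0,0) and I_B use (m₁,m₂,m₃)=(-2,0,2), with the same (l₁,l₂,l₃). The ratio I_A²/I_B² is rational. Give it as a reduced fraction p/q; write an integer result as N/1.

Shared (l₁,l₂,l₃)=(4,1,3): N and (l;000)² cancel in I_A²/I_B².
A: Δ = 2!·6!·0!/9! = 1/252; Racah Σ t=1..1: t=1:−1/36 = -1/36; ⇒ 3j(4 1 3; 0 0 0)² = 4/63, sgn +1
B: Δ = 2!·6!·0!/9! = 1/252; Racah Σ t=1..1: t=1:−1/120 = -1/120; ⇒ 3j(4 1 3; -2 0 2)² = 1/21, sgn +1
I_A²/I_B² = (4/63)/(1/21) = 4/3

4/3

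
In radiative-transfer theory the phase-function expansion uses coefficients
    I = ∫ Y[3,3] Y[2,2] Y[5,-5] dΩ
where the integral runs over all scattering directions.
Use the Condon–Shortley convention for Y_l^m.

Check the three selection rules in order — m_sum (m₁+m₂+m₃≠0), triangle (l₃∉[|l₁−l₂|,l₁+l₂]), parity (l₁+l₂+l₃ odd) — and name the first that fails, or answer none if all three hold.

m₁+m₂+m₃ = 3 + 2 − 5 = 0  ✓
triangle: |3−2|=1 ≤ l₃=5 ≤ 3+2=5  ✓
parity: l₁+l₂+l₃ = 10 is even  ✓

none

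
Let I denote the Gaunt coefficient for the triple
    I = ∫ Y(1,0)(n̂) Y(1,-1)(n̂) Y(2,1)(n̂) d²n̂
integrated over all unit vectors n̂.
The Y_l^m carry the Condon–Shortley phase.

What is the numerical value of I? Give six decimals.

-0.218510

Rules hold: Σm=0, L=4 even, 0≤2≤2.
N = 3·3·5 = 45
Δ = 0!·2!·2!/5! = 1/30
Racah Σ t=0..0: t=0:+1/1 = 1/1
⇒ 3j(1 1 2; 0 0 0)² = 2/15, sgn +1
Racah Σ t=0..0: t=0:+1/2 = 1/2
⇒ 3j(1 1 2; 0 -1 1)² = 1/10, sgn -1
4πI² = N·(3j₀)²·(3jₘ)² = 3/5
I = -1·√(0.6/4π) = -0.21850969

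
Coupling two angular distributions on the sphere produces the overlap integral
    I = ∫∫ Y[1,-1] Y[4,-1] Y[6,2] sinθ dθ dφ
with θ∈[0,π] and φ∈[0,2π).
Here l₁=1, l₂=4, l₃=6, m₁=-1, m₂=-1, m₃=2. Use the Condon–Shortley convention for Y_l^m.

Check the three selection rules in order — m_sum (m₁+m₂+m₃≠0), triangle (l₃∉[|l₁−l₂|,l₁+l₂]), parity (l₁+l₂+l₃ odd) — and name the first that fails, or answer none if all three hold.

m₁+m₂+m₃ = -1 − 1 + 2 = 0  ✓
triangle: |1−4|=3 ≤ l₃=6 ≤ 1+4=5  ✗
parity: l₁+l₂+l₃ = 11 is odd

triangle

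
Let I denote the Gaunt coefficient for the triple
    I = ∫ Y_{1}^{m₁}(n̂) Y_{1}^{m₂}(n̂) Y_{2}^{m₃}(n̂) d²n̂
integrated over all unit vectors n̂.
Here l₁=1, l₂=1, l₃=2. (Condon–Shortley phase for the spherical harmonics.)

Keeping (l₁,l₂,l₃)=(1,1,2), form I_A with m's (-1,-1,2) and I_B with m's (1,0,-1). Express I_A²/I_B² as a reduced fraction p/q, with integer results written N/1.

2/1

Same 1,1,2: normalisation and zero-m 3j drop out of the ratio.
A: Δ: 0! 2! 2! / 5! → 1/30; sum: t=0:+1/4 = 1/4; 3j²(1 1 2; -1 -1 2) = Δ·Π!·Σ² = 1/5  (sign +1)
B: Δ: 0! 2! 2! / 5! → 1/30; sum: t=0:+1/2 = 1/2; 3j²(1 1 2; 1 0 -1) = Δ·Π!·Σ² = 1/10  (sign -1)
I_A²/I_B² = (1/5)/(1/10) = 2/1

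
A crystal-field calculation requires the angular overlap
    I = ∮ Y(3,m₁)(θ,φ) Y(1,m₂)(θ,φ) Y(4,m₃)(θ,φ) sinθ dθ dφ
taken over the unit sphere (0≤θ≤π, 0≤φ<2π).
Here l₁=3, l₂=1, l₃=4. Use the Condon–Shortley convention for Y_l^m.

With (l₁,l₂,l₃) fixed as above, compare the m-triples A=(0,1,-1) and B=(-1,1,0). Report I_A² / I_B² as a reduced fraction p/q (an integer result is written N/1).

5/3

Shared (l₁,l₂,l₃)=(3,1,4): N and (l;000)² cancel in I_A²/I_B².
A: Δ = 0!·6!·2!/9! = 1/252; Racah Σ t=0..0: t=0:+1/72 = 1/72; ⇒ 3j(3 1 4; 0 1 -1)² = 5/126, sgn -1
B: Δ = 0!·6!·2!/9! = 1/252; Racah Σ t=0..0: t=0:+1/96 = 1/96; ⇒ 3j(3 1 4; -1 1 0)² = 1/42, sgn +1
I_A²/I_B² = (5/126)/(1/42) = 5/3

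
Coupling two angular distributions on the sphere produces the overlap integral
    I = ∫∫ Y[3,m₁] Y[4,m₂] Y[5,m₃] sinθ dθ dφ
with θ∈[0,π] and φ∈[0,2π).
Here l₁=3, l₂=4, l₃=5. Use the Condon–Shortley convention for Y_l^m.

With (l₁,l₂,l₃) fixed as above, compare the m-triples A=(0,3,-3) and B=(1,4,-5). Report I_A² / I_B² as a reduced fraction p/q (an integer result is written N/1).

l's match ⇒ only the (l;m) 3-j factors differ between A and B.
A: triangle coeff Δ(3,4,5) = 1/180180; Σ_t [1,2]: t=1:−1/2880 t=2:+1/1440 = 1/2880; (3j)²=7/715 [(3 4 5; 0 3 -3)], sign=+1
B: triangle coeff Δ(3,4,5) = 1/180180; Σ_t [2,2]: t=2:+1/34560 = 1/34560; (3j)²=14/429 [(3 4 5; 1 4 -5)], sign=+1
I_A²/I_B² = (7/715)/(14/429) = 3/10

3/10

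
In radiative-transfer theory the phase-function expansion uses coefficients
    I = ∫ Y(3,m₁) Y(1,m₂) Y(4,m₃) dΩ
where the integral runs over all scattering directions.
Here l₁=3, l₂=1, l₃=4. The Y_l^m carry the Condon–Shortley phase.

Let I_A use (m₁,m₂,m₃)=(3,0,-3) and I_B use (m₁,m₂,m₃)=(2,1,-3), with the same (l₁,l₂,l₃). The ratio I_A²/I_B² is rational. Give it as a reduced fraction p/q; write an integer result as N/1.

1/3

l's match ⇒ only the (l;m) 3-j factors differ between A and B.
A: triangle coeff Δ(3,1,4) = 1/252; Σ_t [0,0]: t=0:+1/720 = 1/720; (3j)²=1/36 [(3 1 4; 3 0 -3)], sign=-1
B: triangle coeff Δ(3,1,4) = 1/252; Σ_t [0,0]: t=0:+1/240 = 1/240; (3j)²=1/12 [(3 1 4; 2 1 -3)], sign=-1
I_A²/I_B² = (1/36)/(1/12) = 1/3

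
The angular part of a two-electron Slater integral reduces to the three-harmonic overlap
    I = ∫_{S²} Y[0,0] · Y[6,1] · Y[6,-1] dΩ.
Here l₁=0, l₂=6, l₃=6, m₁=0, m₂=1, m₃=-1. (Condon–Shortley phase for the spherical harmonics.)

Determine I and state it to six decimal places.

m-sum 0 ✓  L=12 even ✓  6≤6≤6 ✓
Π(2lᵢ+1) = 1×13×13 = 169
triangle coeff Δ(0,6,6) = 1/13
Σ_t [0,0]: t=0:+1/518400 = 1/518400
(3j)²=1/13 [(0 6 6; 0 0 0)], sign=+1
Σ_t [0,0]: t=0:+1/604800 = 1/604800
(3j)²=1/13 [(0 6 6; 0 1 -1)], sign=-1
⇒ 4πI² = 1/1
I = (-1)√(1/1/(4π)) = -0.28209479

-0.282095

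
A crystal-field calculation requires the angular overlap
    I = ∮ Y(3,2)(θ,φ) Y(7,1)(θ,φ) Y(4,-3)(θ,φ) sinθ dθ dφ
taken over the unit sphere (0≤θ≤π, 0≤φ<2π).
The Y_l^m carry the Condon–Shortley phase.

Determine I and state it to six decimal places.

-0.046682

Checks pass: Σm=0; 14 even; l₃=4∈[4,10].
(2·3+1)(2·7+1)(2·4+1) = 945
Δ: 6! 0! 8! / 15! → 1/45045
sum: t=3:−1/20736 = -1/20736
3j²(3 7 4; 0 0 0) = Δ·Π!·Σ² = 35/1287  (sign -1)
sum: t=1:−1/604800 = -1/604800
3j²(3 7 4; 2 1 -3) = Δ·Π!·Σ² = 16/15015  (sign +1)
combine: 4πI² = 945·35/1287·16/15015 = 560/20449
take √, sign -1: I = -0.04668239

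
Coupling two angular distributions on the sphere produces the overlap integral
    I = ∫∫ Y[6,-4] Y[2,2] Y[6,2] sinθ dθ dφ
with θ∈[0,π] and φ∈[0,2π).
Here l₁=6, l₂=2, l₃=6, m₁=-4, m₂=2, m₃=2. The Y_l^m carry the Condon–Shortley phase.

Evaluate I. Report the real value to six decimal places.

-0.153870

Rules hold: Σm=0, L=14 even, 4≤6≤8.
N = 13·5·13 = 845
Δ = 2!·10!·2!/15! = 1/90090
Racah Σ t=0..2: t=0:+1/69120 t=1:−1/14400 t=2:+1/69120 = -7/172800
⇒ 3j(6 2 6; 0 0 0)² = 14/715, sgn -1
Racah Σ t=2..2: t=2:+1/322560 = 1/322560
⇒ 3j(6 2 6; -4 2 2)² = 18/1001, sgn +1
4πI² = N·(3j₀)²·(3jₘ)² = 36/121
I = -1·√(0.297521/4π) = -0.15386989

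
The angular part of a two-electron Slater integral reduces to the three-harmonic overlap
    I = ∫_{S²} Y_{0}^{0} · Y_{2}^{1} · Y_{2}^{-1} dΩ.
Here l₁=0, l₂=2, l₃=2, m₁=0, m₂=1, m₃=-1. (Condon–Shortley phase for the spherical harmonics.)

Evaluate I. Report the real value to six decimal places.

-0.282095

m-sum 0 ✓  L=4 even ✓  2≤2≤2 ✓
Π(2lᵢ+1) = 1×5×5 = 25
triangle coeff Δ(0,2,2) = 1/5
Σ_t [0,0]: t=0:+1/4 = 1/4
(3j)²=1/5 [(0 2 2; 0 0 0)], sign=+1
Σ_t [0,0]: t=0:+1/6 = 1/6
(3j)²=1/5 [(0 2 2; 0 1 -1)], sign=-1
⇒ 4πI² = 1/1
I = (-1)√(1/1/(4π)) = -0.28209479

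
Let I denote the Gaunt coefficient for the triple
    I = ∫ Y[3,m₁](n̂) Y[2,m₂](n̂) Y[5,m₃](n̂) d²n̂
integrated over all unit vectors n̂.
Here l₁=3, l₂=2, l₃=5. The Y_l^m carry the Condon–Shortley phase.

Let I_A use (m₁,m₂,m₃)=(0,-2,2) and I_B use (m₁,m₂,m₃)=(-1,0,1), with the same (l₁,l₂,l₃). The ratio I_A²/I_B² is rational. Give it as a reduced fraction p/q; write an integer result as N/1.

7/18

l's match ⇒ only the (l;m) 3-j factors differ between A and B.
A: triangle coeff Δ(3,2,5) = 1/2310; Σ_t [0,0]: t=0:+1/864 = 1/864; (3j)²=1/66 [(3 2 5; 0 -2 2)], sign=-1
B: triangle coeff Δ(3,2,5) = 1/2310; Σ_t [0,0]: t=0:+1/192 = 1/192; (3j)²=3/77 [(3 2 5; -1 0 1)], sign=+1
I_A²/I_B² = (1/66)/(3/77) = 7/18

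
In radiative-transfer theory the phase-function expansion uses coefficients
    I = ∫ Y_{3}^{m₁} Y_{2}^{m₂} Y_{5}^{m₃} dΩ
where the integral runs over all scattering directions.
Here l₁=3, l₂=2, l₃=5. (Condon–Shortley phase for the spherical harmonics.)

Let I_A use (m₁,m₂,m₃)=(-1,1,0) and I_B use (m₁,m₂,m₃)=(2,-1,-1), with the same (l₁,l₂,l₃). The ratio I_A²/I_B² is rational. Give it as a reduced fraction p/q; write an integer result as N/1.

25/12

l's match ⇒ only the (l;m) 3-j factors differ between A and B.
A: triangle coeff Δ(3,2,5) = 1/2310; Σ_t [0,0]: t=0:+1/288 = 1/288; (3j)²=5/231 [(3 2 5; -1 1 0)], sign=-1
B: triangle coeff Δ(3,2,5) = 1/2310; Σ_t [0,0]: t=0:+1/720 = 1/720; (3j)²=4/385 [(3 2 5; 2 -1 -1)], sign=+1
I_A²/I_B² = (5/231)/(4/385) = 25/12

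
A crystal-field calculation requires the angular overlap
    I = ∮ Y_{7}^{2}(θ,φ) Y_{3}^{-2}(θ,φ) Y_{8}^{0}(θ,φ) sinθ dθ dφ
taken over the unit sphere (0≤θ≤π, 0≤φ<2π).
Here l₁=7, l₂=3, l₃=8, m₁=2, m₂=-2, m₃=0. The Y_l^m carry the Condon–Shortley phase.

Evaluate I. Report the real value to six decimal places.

m-sum 0 ✓  L=18 even ✓  4≤8≤10 ✓
Π(2lᵢ+1) = 15×7×17 = 1785
triangle coeff Δ(7,3,8) = 1/5290740
Σ_t [0,2]: t=0:+1/7257600 t=1:−1/2073600 t=2:+1/7257600 = -1/4838400
(3j)²=252/20995 [(7 3 8; 0 0 0)], sign=-1
Σ_t [0,1]: t=0:+1/7257600 t=1:−1/23224320 = 11/116121600
(3j)²=121/8398 [(7 3 8; 2 -2 0)], sign=+1
⇒ 4πI² = 320166/1037153
I = (-1)√(320166/1037153/(4π)) = -0.15673329

-0.156733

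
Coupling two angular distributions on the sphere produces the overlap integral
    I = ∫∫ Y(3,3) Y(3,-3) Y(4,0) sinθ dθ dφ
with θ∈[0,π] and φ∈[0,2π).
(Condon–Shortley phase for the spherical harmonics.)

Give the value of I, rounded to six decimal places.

Rules hold: Σm=0, L=10 even, 0≤4≤6.
N = 7·7·9 = 441
Δ = 2!·4!·4!/11! = 1/34650
Racah Σ t=0..2: t=0:+1/72 t=1:−1/16 t=2:+1/72 = -5/144
⇒ 3j(3 3 4; 0 0 0)² = 2/77, sgn -1
Racah Σ t=0..0: t=0:+1/1152 = 1/1152
⇒ 3j(3 3 4; 3 -3 0)² = 1/154, sgn +1
4πI² = N·(3j₀)²·(3jₘ)² = 9/121
I = -1·√(0.0743802/4π) = -0.07693494

-0.076935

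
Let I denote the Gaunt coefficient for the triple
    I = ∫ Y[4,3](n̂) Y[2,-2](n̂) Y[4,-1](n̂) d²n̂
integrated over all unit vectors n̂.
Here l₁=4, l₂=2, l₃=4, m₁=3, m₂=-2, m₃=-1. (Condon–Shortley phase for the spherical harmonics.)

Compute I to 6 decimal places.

0.159270

Rules hold: Σm=0, L=10 even, 2≤4≤6.
N = 9·5·9 = 405
Δ = 2!·6!·2!/11! = 1/13860
Racah Σ t=0..2: t=0:+1/192 t=1:−1/36 t=2:+1/192 = -5/288
⇒ 3j(4 2 4; 0 0 0)² = 20/693, sgn -1
Racah Σ t=0..0: t=0:+1/480 = 1/480
⇒ 3j(4 2 4; 3 -2 -1)² = 3/110, sgn -1
4πI² = N·(3j₀)²·(3jₘ)² = 270/847
I = +1·√(0.318772/4π) = 0.15927046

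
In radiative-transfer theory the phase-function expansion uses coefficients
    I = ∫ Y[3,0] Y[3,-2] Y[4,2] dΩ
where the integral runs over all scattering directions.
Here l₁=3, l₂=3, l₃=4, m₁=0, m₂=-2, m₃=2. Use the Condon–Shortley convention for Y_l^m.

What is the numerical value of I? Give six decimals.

-0.044418

Rules hold: Σm=0, L=10 even, 0≤4≤6.
N = 7·7·9 = 441
Δ = 2!·4!·4!/11! = 1/34650
Racah Σ t=0..2: t=0:+1/72 t=1:−1/16 t=2:+1/72 = -5/144
⇒ 3j(3 3 4; 0 0 0)² = 2/77, sgn -1
Racah Σ t=0..1: t=0:+1/72 t=1:−1/96 = 1/288
⇒ 3j(3 3 4; 0 -2 2)² = 1/462, sgn +1
4πI² = N·(3j₀)²·(3jₘ)² = 3/121
I = -1·√(0.0247934/4π) = -0.04441841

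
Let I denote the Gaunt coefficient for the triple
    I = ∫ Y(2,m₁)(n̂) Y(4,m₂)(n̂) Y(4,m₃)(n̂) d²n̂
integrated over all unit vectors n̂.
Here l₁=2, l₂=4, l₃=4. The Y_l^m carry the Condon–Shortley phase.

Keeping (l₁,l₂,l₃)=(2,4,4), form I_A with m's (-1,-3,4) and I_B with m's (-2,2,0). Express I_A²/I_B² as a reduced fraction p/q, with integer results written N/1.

49/45

l's match ⇒ only the (l;m) 3-j factors differ between A and B.
A: triangle coeff Δ(2,4,4) = 1/13860; Σ_t [1,1]: t=1:−1/1440 = -1/1440; (3j)²=7/165 [(2 4 4; -1 -3 4)], sign=-1
B: triangle coeff Δ(2,4,4) = 1/13860; Σ_t [2,2]: t=2:+1/192 = 1/192; (3j)²=3/77 [(2 4 4; -2 2 0)], sign=+1
I_A²/I_B² = (7/165)/(3/77) = 49/45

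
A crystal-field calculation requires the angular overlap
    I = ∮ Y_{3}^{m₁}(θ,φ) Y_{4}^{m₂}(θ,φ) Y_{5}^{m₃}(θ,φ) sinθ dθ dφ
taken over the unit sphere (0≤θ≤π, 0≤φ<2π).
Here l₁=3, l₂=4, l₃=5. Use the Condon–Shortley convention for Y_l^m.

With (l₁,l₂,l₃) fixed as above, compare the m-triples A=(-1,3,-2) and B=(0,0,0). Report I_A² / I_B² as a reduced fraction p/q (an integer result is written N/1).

Same 3,4,5: normalisation and zero-m 3j drop out of the ratio.
A: Δ: 2! 4! 6! / 13! → 1/180180; sum: t=1:−1/4320 t=2:+1/960 = 7/8640; 3j²(3 4 5; -1 3 -2) = Δ·Π!·Σ² = 343/12870  (sign -1)
B: Δ: 2! 4! 6! / 13! → 1/180180; sum: t=0:+1/576 t=1:−1/144 t=2:+1/576 = -1/288; 3j²(3 4 5; 0 0 0) = Δ·Π!·Σ² = 20/1001  (sign +1)
I_A²/I_B² = (343/12870)/(20/1001) = 2401/1800

2401/1800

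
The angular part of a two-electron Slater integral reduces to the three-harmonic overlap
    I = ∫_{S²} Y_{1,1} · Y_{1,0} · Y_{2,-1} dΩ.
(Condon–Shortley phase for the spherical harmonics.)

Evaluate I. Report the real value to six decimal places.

-0.218510

Checks pass: Σm=0; 4 even; l₃=2∈[0,2].
(2·1+1)(2·1+1)(2·2+1) = 45
Δ: 0! 2! 2! / 5! → 1/30
sum: t=0:+1/1 = 1/1
3j²(1 1 2; 0 0 0) = Δ·Π!·Σ² = 2/15  (sign +1)
sum: t=0:+1/2 = 1/2
3j²(1 1 2; 1 0 -1) = Δ·Π!·Σ² = 1/10  (sign -1)
combine: 4πI² = 45·2/15·1/10 = 3/5
take √, sign -1: I = -0.21850969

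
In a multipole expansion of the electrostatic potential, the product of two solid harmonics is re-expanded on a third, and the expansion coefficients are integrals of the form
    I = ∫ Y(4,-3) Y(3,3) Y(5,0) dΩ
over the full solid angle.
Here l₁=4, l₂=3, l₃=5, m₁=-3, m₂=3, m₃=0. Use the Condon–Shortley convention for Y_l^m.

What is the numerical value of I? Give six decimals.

Checks pass: Σm=0; 12 even; l₃=5∈[1,7].
(2·4+1)(2·3+1)(2·5+1) = 693
Δ: 2! 6! 4! / 13! → 1/180180
sum: t=0:+1/576 t=1:−1/144 t=2:+1/576 = -1/288
3j²(4 3 5; 0 0 0) = Δ·Π!·Σ² = 20/1001  (sign +1)
sum: t=2:+1/5760 = 1/5760
3j²(4 3 5; -3 3 0) = Δ·Π!·Σ² = 5/572  (sign -1)
combine: 4πI² = 693·20/1001·5/572 = 225/1859
take √, sign -1: I = -0.09814013

-0.098140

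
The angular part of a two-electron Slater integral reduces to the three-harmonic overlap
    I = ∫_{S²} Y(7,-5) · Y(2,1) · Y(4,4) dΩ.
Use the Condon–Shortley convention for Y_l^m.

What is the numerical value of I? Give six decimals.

triangle: need 5≤l₃≤9, have 4; I=0

0.000000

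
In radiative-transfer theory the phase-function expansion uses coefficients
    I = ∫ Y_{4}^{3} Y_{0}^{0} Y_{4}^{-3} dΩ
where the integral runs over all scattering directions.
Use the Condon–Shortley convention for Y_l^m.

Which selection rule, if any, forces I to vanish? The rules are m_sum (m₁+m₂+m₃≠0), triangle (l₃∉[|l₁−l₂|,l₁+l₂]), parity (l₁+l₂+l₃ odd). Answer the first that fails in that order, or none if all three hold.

Σmᵢ = 0  ✓
l₃∈[|l₁−l₂|,l₁+l₂]=[4,4], have l₃=4  ✓
Σlᵢ = 8 ⇒ even  ✓

none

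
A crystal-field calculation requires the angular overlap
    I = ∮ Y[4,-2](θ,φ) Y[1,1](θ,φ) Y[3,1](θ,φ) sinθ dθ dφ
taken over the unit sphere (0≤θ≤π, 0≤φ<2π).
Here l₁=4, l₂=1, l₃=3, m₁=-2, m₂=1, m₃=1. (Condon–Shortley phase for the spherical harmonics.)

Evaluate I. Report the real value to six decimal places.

0.238414

Checks pass: Σm=0; 8 even; l₃=3∈[3,5].
(2·4+1)(2·1+1)(2·3+1) = 189
Δ: 2! 6! 0! / 9! → 1/252
sum: t=1:−1/36 = -1/36
3j²(4 1 3; 0 0 0) = Δ·Π!·Σ² = 4/63  (sign +1)
sum: t=2:+1/96 = 1/96
3j²(4 1 3; -2 1 1) = Δ·Π!·Σ² = 5/84  (sign +1)
combine: 4πI² = 189·4/63·5/84 = 5/7
take √, sign +1: I = 0.23841361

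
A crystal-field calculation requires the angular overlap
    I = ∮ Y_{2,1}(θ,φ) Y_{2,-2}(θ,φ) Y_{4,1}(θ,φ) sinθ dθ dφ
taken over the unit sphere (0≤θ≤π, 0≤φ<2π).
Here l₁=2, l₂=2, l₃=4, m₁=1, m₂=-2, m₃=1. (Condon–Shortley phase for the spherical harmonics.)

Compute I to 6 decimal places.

-0.090112

Checks pass: Σm=0; 8 even; l₃=4∈[0,4].
(2·2+1)(2·2+1)(2·4+1) = 225
Δ: 0! 4! 4! / 9! → 1/630
sum: t=0:+1/16 = 1/16
3j²(2 2 4; 0 0 0) = Δ·Π!·Σ² = 2/35  (sign +1)
sum: t=0:+1/144 = 1/144
3j²(2 2 4; 1 -2 1) = Δ·Π!·Σ² = 1/126  (sign -1)
combine: 4πI² = 225·2/35·1/126 = 5/49
take √, sign -1: I = -0.09011188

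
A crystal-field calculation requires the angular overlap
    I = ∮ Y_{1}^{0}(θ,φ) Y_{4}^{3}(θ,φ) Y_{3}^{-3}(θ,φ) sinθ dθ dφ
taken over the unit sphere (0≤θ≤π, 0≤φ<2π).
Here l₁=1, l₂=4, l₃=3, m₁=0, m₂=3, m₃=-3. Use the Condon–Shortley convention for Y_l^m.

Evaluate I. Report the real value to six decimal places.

Checks pass: Σm=0; 8 even; l₃=3∈[3,5].
(2·1+1)(2·4+1)(2·3+1) = 189
Δ: 2! 0! 6! / 9! → 1/252
sum: t=1:−1/36 = -1/36
3j²(1 4 3; 0 0 0) = Δ·Π!·Σ² = 4/63  (sign +1)
sum: t=1:−1/720 = -1/720
3j²(1 4 3; 0 3 -3) = Δ·Π!·Σ² = 1/36  (sign -1)
combine: 4πI² = 189·4/63·1/36 = 1/3
take √, sign -1: I = -0.16286750

-0.162868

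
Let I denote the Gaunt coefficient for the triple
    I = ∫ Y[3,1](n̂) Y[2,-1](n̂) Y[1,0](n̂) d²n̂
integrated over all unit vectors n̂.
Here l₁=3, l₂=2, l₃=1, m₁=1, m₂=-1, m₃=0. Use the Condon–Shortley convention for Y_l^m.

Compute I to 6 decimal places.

Checks pass: Σm=0; 6 even; l₃=1∈[1,5].
(2·3+1)(2·2+1)(2·1+1) = 105
Δ: 4! 2! 0! / 7! → 1/105
sum: t=2:+1/4 = 1/4
3j²(3 2 1; 0 0 0) = Δ·Π!·Σ² = 3/35  (sign -1)
sum: t=1:−1/6 = -1/6
3j²(3 2 1; 1 -1 0) = Δ·Π!·Σ² = 8/105  (sign +1)
combine: 4πI² = 105·3/35·8/105 = 24/35
take √, sign -1: I = -0.23359668

-0.233597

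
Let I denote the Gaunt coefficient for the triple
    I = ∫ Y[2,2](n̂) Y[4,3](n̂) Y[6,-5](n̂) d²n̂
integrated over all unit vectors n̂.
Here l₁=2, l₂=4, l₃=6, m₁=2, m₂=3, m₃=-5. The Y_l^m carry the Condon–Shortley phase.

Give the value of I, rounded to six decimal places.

-0.288917

Checks pass: Σm=0; 12 even; l₃=6∈[2,6].
(2·2+1)(2·4+1)(2·6+1) = 585
Δ: 0! 4! 8! / 13! → 1/6435
sum: t=0:+1/2304 = 1/2304
3j²(2 4 6; 0 0 0) = Δ·Π!·Σ² = 5/143  (sign +1)
sum: t=0:+1/120960 = 1/120960
3j²(2 4 6; 2 3 -5) = Δ·Π!·Σ² = 2/39  (sign -1)
combine: 4πI² = 585·5/143·2/39 = 150/143
take √, sign -1: I = -0.28891672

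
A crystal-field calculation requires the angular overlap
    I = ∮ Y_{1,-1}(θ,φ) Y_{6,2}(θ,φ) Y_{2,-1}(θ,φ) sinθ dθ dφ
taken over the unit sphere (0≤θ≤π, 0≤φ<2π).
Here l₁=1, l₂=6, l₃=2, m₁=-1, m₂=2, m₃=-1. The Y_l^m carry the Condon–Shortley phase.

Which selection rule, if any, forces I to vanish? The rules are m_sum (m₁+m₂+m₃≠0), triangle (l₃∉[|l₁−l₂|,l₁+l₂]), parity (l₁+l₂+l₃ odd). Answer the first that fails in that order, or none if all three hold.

triangle

m₁+m₂+m₃ = -1 + 2 − 1 = 0  ✓
triangle: |1−6|=5 ≤ l₃=2 ≤ 1+6=7  ✗
parity: l₁+l₂+l₃ = 9 is odd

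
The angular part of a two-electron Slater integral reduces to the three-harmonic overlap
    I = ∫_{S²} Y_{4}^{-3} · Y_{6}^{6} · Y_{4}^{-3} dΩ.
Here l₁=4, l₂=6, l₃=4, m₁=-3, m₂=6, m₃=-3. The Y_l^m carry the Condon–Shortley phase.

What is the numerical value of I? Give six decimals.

m-sum 0 ✓  L=14 even ✓  2≤4≤10 ✓
Π(2lᵢ+1) = 9×13×9 = 1053
triangle coeff Δ(4,6,4) = 1/1261260
Σ_t [2,4]: t=2:+1/4608 t=3:−1/1296 t=4:+1/4608 = -7/20736
(3j)²=20/1287 [(4 6 4; 0 0 0)], sign=-1
Σ_t [6,6]: t=6:+1/518400 = 1/518400
(3j)²=7/195 [(4 6 4; -3 6 -3)], sign=-1
⇒ 4πI² = 84/143
I = (+1)√(84/143/(4π)) = 0.21620548

0.216205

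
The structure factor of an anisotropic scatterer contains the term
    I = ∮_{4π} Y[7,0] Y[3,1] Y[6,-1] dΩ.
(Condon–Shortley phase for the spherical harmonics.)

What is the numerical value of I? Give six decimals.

Rules hold: Σm=0, L=16 even, 4≤6≤10.
N = 15·7·13 = 1365
Δ = 4!·10!·2!/17! = 1/2042040
Racah Σ t=1..3: t=1:−1/207360 t=2:+1/57600 t=3:−1/207360 = 1/129600
⇒ 3j(7 3 6; 0 0 0)² = 168/12155, sgn +1
Racah Σ t=2..4: t=2:+1/115200 t=3:−1/103680 t=4:+1/1451520 = -1/3628800
⇒ 3j(7 3 6; 0 1 -1)² = 1/36465, sgn +1
4πI² = N·(3j₀)²·(3jₘ)² = 1176/2272985
I = +1·√(0.000517381/4π) = 0.00641653

0.006417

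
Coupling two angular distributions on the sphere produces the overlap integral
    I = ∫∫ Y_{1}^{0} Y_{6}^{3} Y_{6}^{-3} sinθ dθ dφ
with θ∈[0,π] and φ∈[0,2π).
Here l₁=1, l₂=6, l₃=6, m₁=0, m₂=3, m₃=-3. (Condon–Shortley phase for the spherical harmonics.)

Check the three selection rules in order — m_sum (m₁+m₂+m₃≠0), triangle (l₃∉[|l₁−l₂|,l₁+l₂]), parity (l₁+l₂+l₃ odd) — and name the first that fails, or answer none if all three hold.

parity

m₁+m₂+m₃ = 0 + 3 − 3 = 0  ✓
triangle: |1−6|=5 ≤ l₃=6 ≤ 1+6=7  ✓
parity: l₁+l₂+l₃ = 13 is odd  ✗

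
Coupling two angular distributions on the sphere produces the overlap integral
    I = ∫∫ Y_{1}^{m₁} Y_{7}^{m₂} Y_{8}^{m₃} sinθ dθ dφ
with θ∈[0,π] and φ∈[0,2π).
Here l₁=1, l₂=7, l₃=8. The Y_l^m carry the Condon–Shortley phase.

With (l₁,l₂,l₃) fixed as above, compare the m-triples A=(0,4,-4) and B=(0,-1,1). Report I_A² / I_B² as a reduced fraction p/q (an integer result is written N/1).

16/21

l's match ⇒ only the (l;m) 3-j factors differ between A and B.
A: triangle coeff Δ(1,7,8) = 1/2040; Σ_t [0,0]: t=0:+1/239500800 = 1/239500800; (3j)²=2/85 [(1 7 8; 0 4 -4)], sign=+1
B: triangle coeff Δ(1,7,8) = 1/2040; Σ_t [0,0]: t=0:+1/29030400 = 1/29030400; (3j)²=21/680 [(1 7 8; 0 -1 1)], sign=-1
I_A²/I_B² = (2/85)/(21/680) = 16/21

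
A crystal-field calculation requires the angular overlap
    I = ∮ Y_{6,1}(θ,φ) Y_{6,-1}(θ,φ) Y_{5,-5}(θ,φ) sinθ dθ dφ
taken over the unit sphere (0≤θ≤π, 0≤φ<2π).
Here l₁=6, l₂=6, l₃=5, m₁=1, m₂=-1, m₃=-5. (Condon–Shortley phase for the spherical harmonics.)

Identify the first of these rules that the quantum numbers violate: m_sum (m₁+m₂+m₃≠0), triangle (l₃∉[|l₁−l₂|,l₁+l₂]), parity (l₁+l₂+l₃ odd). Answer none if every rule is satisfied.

m₁+m₂+m₃ = 1 − 1 − 5 = -5  ✗
triangle: |6−6|=0 ≤ l₃=5 ≤ 6+6=12
parity: l₁+l₂+l₃ = 17 is odd

m_sum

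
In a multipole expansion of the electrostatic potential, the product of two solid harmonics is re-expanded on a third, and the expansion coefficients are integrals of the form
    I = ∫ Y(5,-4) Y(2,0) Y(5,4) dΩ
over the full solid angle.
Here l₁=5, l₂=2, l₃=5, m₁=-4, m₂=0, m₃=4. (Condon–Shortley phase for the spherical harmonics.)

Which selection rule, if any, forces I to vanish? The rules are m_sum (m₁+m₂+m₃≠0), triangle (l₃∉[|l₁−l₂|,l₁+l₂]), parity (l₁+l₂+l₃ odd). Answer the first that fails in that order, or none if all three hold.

Σmᵢ = 0  ✓
l₃∈[|l₁−l₂|,l₁+l₂]=[3,7], have l₃=5  ✓
Σlᵢ = 12 ⇒ even  ✓

none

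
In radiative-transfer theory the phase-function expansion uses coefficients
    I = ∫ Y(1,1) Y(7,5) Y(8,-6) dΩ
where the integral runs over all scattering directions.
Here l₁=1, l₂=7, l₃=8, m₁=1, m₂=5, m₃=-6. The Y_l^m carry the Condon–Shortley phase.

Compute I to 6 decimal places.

0.291881

Checks pass: Σm=0; 16 even; l₃=8∈[6,8].
(2·1+1)(2·7+1)(2·8+1) = 765
Δ: 0! 2! 14! / 17! → 1/2040
sum: t=0:+1/25401600 = 1/25401600
3j²(1 7 8; 0 0 0) = Δ·Π!·Σ² = 8/255  (sign +1)
sum: t=0:+1/1916006400 = 1/1916006400
3j²(1 7 8; 1 5 -6) = Δ·Π!·Σ² = 91/2040  (sign +1)
combine: 4πI² = 765·8/255·91/2040 = 91/85
take √, sign +1: I = 0.29188132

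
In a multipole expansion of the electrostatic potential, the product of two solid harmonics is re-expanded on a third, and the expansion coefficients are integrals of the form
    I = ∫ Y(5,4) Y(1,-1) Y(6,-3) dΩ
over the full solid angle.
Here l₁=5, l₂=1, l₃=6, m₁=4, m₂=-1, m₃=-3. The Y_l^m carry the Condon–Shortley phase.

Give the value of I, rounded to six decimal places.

Rules hold: Σm=0, L=12 even, 4≤6≤6.
N = 11·3·13 = 429
Δ = 0!·10!·2!/13! = 1/858
Racah Σ t=0..0: t=0:+1/14400 = 1/14400
⇒ 3j(5 1 6; 0 0 0)² = 6/143, sgn +1
Racah Σ t=0..0: t=0:+1/725760 = 1/725760
⇒ 3j(5 1 6; 4 -1 -3)² = 1/286, sgn -1
4πI² = N·(3j₀)²·(3jₘ)² = 9/143
I = -1·√(0.0629371/4π) = -0.07076985

-0.070770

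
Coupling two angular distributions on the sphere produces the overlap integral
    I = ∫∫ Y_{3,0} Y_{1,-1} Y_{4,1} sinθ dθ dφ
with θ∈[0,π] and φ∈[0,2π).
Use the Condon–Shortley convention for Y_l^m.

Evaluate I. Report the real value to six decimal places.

-0.194664

m-sum 0 ✓  L=8 even ✓  2≤4≤4 ✓
Π(2lᵢ+1) = 7×3×9 = 189
triangle coeff Δ(3,1,4) = 1/252
Σ_t [0,0]: t=0:+1/36 = 1/36
(3j)²=4/63 [(3 1 4; 0 0 0)], sign=+1
Σ_t [0,0]: t=0:+1/72 = 1/72
(3j)²=5/126 [(3 1 4; 0 -1 1)], sign=-1
⇒ 4πI² = 10/21
I = (-1)√(10/21/(4π)) = -0.19466390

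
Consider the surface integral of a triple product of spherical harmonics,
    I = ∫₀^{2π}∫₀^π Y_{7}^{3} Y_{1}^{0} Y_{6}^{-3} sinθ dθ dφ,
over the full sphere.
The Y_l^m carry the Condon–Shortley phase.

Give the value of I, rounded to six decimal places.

-0.221293

Checks pass: Σm=0; 14 even; l₃=6∈[6,8].
(2·7+1)(2·1+1)(2·6+1) = 585
Δ: 2! 12! 0! / 15! → 1/1365
sum: t=1:−1/518400 = -1/518400
3j²(7 1 6; 0 0 0) = Δ·Π!·Σ² = 7/195  (sign -1)
sum: t=1:−1/2177280 = -1/2177280
3j²(7 1 6; 3 0 -3) = Δ·Π!·Σ² = 8/273  (sign +1)
combine: 4πI² = 585·7/195·8/273 = 8/13
take √, sign -1: I = -0.22129336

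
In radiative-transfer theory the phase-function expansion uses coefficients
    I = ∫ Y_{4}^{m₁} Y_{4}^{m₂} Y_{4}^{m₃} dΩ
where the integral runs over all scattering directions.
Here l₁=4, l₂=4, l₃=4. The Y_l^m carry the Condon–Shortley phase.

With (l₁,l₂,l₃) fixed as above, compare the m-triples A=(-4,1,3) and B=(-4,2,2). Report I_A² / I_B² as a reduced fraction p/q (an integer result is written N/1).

Shared (l₁,l₂,l₃)=(4,4,4): N and (l;000)² cancel in I_A²/I_B².
A: Δ = 4!·4!·4!/13! = 1/450450; Racah Σ t=4..4: t=4:+1/3456 = 1/3456; ⇒ 3j(4 4 4; -4 1 3)² = 35/1287, sgn -1
B: Δ = 4!·4!·4!/13! = 1/450450; Racah Σ t=4..4: t=4:+1/2304 = 1/2304; ⇒ 3j(4 4 4; -4 2 2)² = 5/143, sgn +1
I_A²/I_B² = (35/1287)/(5/143) = 7/9

7/9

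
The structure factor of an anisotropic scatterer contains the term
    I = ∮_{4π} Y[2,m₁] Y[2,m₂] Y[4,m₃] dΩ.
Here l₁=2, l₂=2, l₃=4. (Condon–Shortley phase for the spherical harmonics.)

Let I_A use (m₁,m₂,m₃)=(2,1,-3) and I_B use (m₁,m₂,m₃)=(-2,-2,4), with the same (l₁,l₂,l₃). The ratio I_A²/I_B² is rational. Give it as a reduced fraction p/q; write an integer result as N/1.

Same 2,2,4: normalisation and zero-m 3j drop out of the ratio.
A: Δ: 0! 4! 4! / 9! → 1/630; sum: t=0:+1/144 = 1/144; 3j²(2 2 4; 2 1 -3) = Δ·Π!·Σ² = 1/18  (sign -1)
B: Δ: 0! 4! 4! / 9! → 1/630; sum: t=0:+1/576 = 1/576; 3j²(2 2 4; -2 -2 4) = Δ·Π!·Σ² = 1/9  (sign +1)
I_A²/I_B² = (1/18)/(1/9) = 1/2

1/2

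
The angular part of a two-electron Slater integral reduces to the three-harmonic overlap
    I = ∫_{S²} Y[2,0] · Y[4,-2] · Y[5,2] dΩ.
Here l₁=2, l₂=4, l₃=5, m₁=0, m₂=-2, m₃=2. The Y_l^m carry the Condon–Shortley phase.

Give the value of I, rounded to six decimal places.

0.000000

L=11 odd ⇒ parity kills the (l;000) factor ⇒ I = 0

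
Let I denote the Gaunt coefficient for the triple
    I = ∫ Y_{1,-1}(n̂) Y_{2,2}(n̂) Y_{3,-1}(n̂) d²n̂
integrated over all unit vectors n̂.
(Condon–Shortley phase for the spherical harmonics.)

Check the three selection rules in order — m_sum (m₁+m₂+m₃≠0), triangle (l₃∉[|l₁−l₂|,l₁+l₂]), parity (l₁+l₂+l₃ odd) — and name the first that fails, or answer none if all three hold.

none

m₁+m₂+m₃ = -1 + 2 − 1 = 0  ✓
triangle: |1−2|=1 ≤ l₃=3 ≤ 1+2=3  ✓
parity: l₁+l₂+l₃ = 6 is even  ✓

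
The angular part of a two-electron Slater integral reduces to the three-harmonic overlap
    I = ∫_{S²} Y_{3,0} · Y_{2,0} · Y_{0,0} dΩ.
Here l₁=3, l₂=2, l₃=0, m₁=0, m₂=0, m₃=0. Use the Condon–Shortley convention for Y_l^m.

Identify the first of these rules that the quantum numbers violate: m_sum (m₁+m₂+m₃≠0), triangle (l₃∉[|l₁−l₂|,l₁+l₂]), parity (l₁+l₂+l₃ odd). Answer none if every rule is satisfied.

triangle

m₁+m₂+m₃ = 0 + 0 + 0 = 0  ✓
triangle: |3−2|=1 ≤ l₃=0 ≤ 3+2=5  ✗
parity: l₁+l₂+l₃ = 5 is odd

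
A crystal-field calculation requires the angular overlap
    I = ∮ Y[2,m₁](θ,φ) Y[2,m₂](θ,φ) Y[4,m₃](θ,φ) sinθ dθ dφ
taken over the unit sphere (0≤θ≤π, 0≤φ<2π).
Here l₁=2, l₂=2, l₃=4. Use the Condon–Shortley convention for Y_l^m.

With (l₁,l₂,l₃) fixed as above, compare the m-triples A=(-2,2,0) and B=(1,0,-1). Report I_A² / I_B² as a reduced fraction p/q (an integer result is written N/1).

l's match ⇒ only the (l;m) 3-j factors differ between A and B.
A: triangle coeff Δ(2,2,4) = 1/630; Σ_t [0,0]: t=0:+1/576 = 1/576; (3j)²=1/630 [(2 2 4; -2 2 0)], sign=+1
B: triangle coeff Δ(2,2,4) = 1/630; Σ_t [0,0]: t=0:+1/24 = 1/24; (3j)²=1/21 [(2 2 4; 1 0 -1)], sign=-1
I_A²/I_B² = (1/630)/(1/21) = 1/30

1/30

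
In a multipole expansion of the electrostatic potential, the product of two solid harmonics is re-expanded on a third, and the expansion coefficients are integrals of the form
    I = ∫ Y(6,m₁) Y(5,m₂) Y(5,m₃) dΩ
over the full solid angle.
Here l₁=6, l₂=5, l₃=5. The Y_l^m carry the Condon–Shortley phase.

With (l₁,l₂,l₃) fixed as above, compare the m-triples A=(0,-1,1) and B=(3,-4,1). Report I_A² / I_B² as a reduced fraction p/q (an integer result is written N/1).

16/5

Same 6,5,5: normalisation and zero-m 3j drop out of the ratio.
A: Δ: 6! 6! 4! / 17! → 1/28588560; sum: t=0:+1/12441600 t=1:−1/86400 t=2:+1/9216 t=3:−1/7776 t=4:+1/55296 = -7/518400; 3j²(6 5 5; 0 -1 1) = Δ·Π!·Σ² = 12/12155  (sign -1)
B: Δ: 6! 6! 4! / 17! → 1/28588560; sum: t=0:+1/155520 t=1:−1/138240 = -1/1244160; 3j²(6 5 5; 3 -4 1) = Δ·Π!·Σ² = 3/9724  (sign -1)
I_A²/I_B² = (12/12155)/(3/9724) = 16/5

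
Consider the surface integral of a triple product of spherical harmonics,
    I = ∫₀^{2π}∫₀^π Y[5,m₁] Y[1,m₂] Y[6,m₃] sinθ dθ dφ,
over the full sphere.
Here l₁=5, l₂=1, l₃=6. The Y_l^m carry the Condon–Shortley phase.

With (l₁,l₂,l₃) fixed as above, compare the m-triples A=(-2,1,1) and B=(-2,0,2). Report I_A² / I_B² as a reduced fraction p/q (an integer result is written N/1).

Shared (l₁,l₂,l₃)=(5,1,6): N and (l;000)² cancel in I_A²/I_B².
A: Δ = 0!·10!·2!/13! = 1/858; Racah Σ t=0..0: t=0:+1/60480 = 1/60480; ⇒ 3j(5 1 6; -2 1 1)² = 5/429, sgn -1
B: Δ = 0!·10!·2!/13! = 1/858; Racah Σ t=0..0: t=0:+1/30240 = 1/30240; ⇒ 3j(5 1 6; -2 0 2)² = 16/429, sgn +1
I_A²/I_B² = (5/429)/(16/429) = 5/16

5/16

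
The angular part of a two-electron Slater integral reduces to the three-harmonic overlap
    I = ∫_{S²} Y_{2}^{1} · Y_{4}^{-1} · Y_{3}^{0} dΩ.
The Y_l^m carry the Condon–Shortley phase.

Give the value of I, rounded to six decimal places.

L=9 odd ⇒ parity kills the (l;000) factor ⇒ I = 0

0.000000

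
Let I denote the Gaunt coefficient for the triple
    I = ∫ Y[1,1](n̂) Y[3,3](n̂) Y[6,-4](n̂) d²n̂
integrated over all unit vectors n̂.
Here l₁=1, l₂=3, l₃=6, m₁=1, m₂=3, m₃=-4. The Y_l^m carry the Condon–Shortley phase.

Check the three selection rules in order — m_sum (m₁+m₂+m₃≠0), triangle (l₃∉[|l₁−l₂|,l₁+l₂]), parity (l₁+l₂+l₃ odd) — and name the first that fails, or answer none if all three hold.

m₁+m₂+m₃ = 1 + 3 − 4 = 0  ✓
triangle: |1−3|=2 ≤ l₃=6 ≤ 1+3=4  ✗
parity: l₁+l₂+l₃ = 10 is even

triangle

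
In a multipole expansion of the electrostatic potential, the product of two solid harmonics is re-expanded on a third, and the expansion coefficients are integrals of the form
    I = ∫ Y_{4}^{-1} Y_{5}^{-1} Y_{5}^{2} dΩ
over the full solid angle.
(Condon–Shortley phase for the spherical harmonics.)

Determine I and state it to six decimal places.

Rules hold: Σm=0, L=14 even, 1≤5≤9.
N = 9·11·11 = 1089
Δ = 4!·4!·6!/15! = 1/3153150
Racah Σ t=0..4: t=0:+1/69120 t=1:−1/1728 t=2:+1/576 t=3:−1/1728 t=4:+1/69120 = 7/11520
⇒ 3j(4 5 5; 0 0 0)² = 2/143, sgn -1
Racah Σ t=1..4: t=1:−1/5184 t=2:+1/1152 t=3:−1/2880 t=4:+1/103680 = 7/20736
⇒ 3j(4 5 5; -1 -1 2)² = 35/2574, sgn -1
4πI² = N·(3j₀)²·(3jₘ)² = 35/169
I = +1·√(0.207101/4π) = 0.12837656

0.128377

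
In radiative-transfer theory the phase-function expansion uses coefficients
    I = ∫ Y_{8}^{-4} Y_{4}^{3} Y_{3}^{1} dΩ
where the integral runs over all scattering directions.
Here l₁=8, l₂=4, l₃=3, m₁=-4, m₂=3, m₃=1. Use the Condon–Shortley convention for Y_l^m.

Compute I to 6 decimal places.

l₃=3 ∉ [4,12] — triangle fails ⇒ I = 0

0.000000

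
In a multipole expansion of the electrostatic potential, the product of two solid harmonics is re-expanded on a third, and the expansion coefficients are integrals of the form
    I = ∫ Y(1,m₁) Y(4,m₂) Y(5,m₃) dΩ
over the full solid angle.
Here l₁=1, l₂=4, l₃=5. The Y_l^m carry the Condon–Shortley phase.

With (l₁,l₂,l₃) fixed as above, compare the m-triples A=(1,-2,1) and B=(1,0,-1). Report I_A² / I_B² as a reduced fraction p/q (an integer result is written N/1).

l's match ⇒ only the (l;m) 3-j factors differ between A and B.
A: triangle coeff Δ(1,4,5) = 1/495; Σ_t [0,0]: t=0:+1/2880 = 1/2880; (3j)²=2/165 [(1 4 5; 1 -2 1)], sign=+1
B: triangle coeff Δ(1,4,5) = 1/495; Σ_t [0,0]: t=0:+1/1152 = 1/1152; (3j)²=1/33 [(1 4 5; 1 0 -1)], sign=+1
I_A²/I_B² = (2/165)/(1/33) = 2/5

2/5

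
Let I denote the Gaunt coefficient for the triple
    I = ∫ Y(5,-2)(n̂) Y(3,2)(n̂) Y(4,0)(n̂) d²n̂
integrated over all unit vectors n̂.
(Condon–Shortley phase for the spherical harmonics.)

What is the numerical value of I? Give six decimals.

Rules hold: Σm=0, L=12 even, 2≤4≤8.
N = 11·7·9 = 693
Δ = 4!·6!·2!/13! = 1/180180
Racah Σ t=1..3: t=1:−1/576 t=2:+1/144 t=3:−1/576 = 1/288
⇒ 3j(5 3 4; 0 0 0)² = 20/1001, sgn +1
Racah Σ t=3..4: t=3:−1/576 t=4:+1/864 = -1/1728
⇒ 3j(5 3 4; -2 2 0)² = 5/1287, sgn -1
4πI² = N·(3j₀)²·(3jₘ)² = 100/1859
I = -1·√(0.0537924/4π) = -0.06542675

-0.065427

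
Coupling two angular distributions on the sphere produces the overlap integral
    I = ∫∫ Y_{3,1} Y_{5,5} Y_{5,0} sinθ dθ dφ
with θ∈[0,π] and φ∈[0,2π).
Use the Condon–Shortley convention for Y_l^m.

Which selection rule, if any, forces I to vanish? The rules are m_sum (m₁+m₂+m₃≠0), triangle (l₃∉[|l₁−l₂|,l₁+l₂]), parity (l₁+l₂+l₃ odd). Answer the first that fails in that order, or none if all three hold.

m_sum

m₁+m₂+m₃ = 1 + 5 + 0 = 6  ✗
triangle: |3−5|=2 ≤ l₃=5 ≤ 3+5=8
parity: l₁+l₂+l₃ = 13 is odd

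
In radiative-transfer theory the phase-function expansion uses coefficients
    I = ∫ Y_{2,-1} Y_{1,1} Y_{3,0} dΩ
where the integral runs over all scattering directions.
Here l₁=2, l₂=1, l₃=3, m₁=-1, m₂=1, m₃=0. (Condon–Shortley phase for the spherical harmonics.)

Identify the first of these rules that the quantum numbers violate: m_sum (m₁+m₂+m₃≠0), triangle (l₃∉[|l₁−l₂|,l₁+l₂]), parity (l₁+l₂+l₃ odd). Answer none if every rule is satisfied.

azimuthal sum: -1 + 1 + 0 = 0  ✓
1 ≤ 3 ≤ 3 (triangle on l)  ✓
L = 2 + 1 + 3 = 6 (even)  ✓

none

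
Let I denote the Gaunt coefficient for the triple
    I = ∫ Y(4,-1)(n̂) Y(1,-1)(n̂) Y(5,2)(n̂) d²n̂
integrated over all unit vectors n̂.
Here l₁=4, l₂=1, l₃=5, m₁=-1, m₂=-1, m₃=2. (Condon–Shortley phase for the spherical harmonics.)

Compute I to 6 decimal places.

0.225034

m-sum 0 ✓  L=10 even ✓  3≤5≤5 ✓
Π(2lᵢ+1) = 9×3×11 = 297
triangle coeff Δ(4,1,5) = 1/495
Σ_t [0,0]: t=0:+1/576 = 1/576
(3j)²=5/99 [(4 1 5; 0 0 0)], sign=-1
Σ_t [0,0]: t=0:+1/1440 = 1/1440
(3j)²=7/165 [(4 1 5; -1 -1 2)], sign=-1
⇒ 4πI² = 7/11
I = (+1)√(7/11/(4π)) = 0.22503380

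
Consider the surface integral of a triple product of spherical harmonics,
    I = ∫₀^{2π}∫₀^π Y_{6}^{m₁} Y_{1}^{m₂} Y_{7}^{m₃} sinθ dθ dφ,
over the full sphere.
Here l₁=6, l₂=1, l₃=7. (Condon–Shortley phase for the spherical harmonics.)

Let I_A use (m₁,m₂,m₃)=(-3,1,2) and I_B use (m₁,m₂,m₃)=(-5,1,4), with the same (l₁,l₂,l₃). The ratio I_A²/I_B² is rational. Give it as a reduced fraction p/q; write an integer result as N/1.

10/3

Same 6,1,7: normalisation and zero-m 3j drop out of the ratio.
A: Δ: 0! 12! 2! / 15! → 1/1365; sum: t=0:+1/4354560 = 1/4354560; 3j²(6 1 7; -3 1 2) = Δ·Π!·Σ² = 2/273  (sign -1)
B: Δ: 0! 12! 2! / 15! → 1/1365; sum: t=0:+1/79833600 = 1/79833600; 3j²(6 1 7; -5 1 4) = Δ·Π!·Σ² = 1/455  (sign -1)
I_A²/I_B² = (2/273)/(1/455) = 10/3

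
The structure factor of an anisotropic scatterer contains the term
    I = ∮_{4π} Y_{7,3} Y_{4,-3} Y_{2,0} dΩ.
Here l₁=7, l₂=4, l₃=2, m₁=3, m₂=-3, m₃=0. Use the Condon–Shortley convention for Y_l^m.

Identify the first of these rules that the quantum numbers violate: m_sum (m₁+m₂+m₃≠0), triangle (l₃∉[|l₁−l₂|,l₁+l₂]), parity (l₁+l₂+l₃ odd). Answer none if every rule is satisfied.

azimuthal sum: 3 − 3 + 0 = 0  ✓
3 ≤ 2 ≤ 11 (triangle on l)  ✗
L = 7 + 4 + 2 = 13 (odd)

triangle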